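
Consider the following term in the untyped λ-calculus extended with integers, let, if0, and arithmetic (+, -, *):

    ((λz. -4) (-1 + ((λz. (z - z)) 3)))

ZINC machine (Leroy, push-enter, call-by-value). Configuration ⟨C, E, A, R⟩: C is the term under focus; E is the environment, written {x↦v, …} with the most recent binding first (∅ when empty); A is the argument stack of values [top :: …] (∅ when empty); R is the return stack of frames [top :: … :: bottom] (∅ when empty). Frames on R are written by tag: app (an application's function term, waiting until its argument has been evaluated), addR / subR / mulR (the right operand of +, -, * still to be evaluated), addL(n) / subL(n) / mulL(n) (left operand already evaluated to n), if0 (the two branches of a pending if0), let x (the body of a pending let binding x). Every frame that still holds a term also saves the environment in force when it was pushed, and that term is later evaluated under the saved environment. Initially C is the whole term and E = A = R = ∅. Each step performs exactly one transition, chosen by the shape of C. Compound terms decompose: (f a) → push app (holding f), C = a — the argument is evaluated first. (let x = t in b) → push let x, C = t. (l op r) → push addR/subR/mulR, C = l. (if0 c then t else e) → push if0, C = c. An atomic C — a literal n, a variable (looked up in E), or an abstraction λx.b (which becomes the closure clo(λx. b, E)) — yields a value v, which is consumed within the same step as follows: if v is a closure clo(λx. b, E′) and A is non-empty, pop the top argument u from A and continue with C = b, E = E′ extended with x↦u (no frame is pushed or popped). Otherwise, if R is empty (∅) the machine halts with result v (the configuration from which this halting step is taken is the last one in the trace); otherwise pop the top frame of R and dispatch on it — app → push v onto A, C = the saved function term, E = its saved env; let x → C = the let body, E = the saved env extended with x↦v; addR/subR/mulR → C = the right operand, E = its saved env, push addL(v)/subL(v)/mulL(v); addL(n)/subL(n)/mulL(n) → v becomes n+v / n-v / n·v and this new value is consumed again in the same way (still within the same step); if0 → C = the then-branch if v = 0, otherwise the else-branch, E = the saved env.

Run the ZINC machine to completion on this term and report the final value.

step 0: ⟨C=((λz. -4) (-1 + ((λz. (z - z)) 3))); E=∅; A=∅; R=∅⟩
step 1: ⟨C=(-1 + ((λz. (z - z)) 3)); E=∅; A=∅; R=[app]⟩
step 2: ⟨C=-1; E=∅; A=∅; R=[addR :: app]⟩
step 3: ⟨C=((λz. (z - z)) 3); E=∅; A=∅; R=[addL(-1) :: app]⟩
step 4: ⟨C=3; E=∅; A=∅; R=[app :: addL(-1) :: app]⟩
step 5: ⟨C=(λz. (z - z)); E=∅; A=[3]; R=[addL(-1) :: app]⟩
step 6: ⟨C=(z - z); E={z↦3}; A=∅; R=[addL(-1) :: app]⟩
step 7: ⟨C=z; E={z↦3}; A=∅; R=[subR :: addL(-1) :: app]⟩
step 8: ⟨C=z; E={z↦3}; A=∅; R=[subL(3) :: addL(-1) :: app]⟩
step 9: ⟨C=(λz. -4); E=∅; A=[-1]; R=∅⟩
step 10: ⟨C=-4; E={z↦-1}; A=∅; R=∅⟩
→ final value -4

Answer: -4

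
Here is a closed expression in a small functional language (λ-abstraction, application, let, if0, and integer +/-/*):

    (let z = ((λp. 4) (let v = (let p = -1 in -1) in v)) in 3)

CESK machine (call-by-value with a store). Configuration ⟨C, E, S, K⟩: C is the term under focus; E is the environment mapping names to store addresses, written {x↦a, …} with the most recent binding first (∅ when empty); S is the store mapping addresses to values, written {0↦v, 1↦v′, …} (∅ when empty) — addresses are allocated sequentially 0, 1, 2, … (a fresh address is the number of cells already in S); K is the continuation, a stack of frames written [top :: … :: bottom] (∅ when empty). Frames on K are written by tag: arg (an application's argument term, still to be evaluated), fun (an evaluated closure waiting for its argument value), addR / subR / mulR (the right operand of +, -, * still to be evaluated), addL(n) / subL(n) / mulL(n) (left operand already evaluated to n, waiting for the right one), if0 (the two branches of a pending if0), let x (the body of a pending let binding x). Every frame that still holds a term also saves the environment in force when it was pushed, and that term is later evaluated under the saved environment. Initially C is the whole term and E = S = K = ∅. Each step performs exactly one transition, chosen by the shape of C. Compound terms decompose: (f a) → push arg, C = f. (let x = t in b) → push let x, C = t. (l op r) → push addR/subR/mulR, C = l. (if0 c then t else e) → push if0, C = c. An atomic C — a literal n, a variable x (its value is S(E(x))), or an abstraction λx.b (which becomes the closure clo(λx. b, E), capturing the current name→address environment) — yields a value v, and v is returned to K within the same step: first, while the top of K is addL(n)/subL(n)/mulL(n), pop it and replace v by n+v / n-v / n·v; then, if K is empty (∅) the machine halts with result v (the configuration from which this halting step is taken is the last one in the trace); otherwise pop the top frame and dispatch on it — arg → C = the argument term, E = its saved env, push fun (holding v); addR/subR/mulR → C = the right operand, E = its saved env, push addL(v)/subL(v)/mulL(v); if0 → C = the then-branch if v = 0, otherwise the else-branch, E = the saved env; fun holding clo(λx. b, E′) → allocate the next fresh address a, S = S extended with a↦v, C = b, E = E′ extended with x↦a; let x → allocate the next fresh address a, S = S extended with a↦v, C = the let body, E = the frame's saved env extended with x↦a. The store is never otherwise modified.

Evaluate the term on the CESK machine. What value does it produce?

Answer: 3

Execution trace:
step 0: [C=(let z = ((λp. 4) (let v = (let p = -1 in -1) in v)) in 3) | E=∅ | S=∅ | K=∅]
step 1: [C=((λp. 4) (let v = (let p = -1 in -1) in v)) | E=∅ | S=∅ | K=[let z]]
step 2: [C=(λp. 4) | E=∅ | S=∅ | K=[arg :: let z]]
step 3: [C=(let v = (let p = -1 in -1) in v) | E=∅ | S=∅ | K=[fun :: let z]]
step 4: [C=(let p = -1 in -1) | E=∅ | S=∅ | K=[let v :: fun :: let z]]
step 5: [C=-1 | E=∅ | S=∅ | K=[let p :: let v :: fun :: let z]]
step 6: [C=-1 | E={p↦0} | S={0↦-1} | K=[let v :: fun :: let z]]
step 7: [C=v | E={v↦1} | S={0↦-1, 1↦-1} | K=[fun :: let z]]
step 8: [C=4 | E={p↦2} | S={0↦-1, 1↦-1, 2↦-1} | K=[let z]]
step 9: [C=3 | E={z↦3} | S={0↦-1, 1↦-1, 2↦-1, 3↦4} | K=∅]
→ final value 3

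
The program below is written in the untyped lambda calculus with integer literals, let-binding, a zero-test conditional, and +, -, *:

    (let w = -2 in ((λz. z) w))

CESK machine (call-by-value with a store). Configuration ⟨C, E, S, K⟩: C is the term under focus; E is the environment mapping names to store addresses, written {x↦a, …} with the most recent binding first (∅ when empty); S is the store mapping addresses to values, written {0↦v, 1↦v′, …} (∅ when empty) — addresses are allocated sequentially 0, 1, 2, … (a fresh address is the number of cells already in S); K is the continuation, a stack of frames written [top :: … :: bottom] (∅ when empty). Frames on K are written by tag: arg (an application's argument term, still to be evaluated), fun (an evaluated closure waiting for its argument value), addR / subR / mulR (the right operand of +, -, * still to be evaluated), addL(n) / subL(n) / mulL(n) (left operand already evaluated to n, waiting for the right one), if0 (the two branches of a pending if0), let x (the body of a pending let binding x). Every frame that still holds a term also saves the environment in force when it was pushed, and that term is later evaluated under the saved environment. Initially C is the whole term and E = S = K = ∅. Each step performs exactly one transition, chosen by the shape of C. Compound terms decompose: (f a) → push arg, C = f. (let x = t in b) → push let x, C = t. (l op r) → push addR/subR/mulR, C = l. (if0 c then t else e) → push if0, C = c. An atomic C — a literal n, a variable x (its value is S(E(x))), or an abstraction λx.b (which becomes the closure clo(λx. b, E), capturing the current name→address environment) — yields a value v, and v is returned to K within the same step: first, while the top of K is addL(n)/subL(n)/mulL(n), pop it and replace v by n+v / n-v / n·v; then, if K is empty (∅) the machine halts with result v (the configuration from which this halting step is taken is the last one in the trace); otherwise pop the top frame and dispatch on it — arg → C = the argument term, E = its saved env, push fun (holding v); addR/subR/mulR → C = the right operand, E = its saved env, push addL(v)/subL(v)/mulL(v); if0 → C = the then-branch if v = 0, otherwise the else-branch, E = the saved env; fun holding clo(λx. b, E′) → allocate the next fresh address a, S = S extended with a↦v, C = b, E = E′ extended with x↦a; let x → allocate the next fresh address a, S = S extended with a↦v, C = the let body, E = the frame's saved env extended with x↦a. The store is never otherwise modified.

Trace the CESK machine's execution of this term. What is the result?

0. <C=(let w = -2 in ((λz. z) w)), E=∅, S=∅, K=∅>
1. <C=-2, E=∅, S=∅, K=[let w]>
2. <C=((λz. z) w), E={w↦0}, S={0↦-2}, K=∅>
3. <C=(λz. z), E={w↦0}, S={0↦-2}, K=[arg]>
4. <C=w, E={w↦0}, S={0↦-2}, K=[fun]>
5. <C=z, E={z↦1, w↦0}, S={0↦-2, 1↦-2}, K=∅>
→ final value -2

Answer: -2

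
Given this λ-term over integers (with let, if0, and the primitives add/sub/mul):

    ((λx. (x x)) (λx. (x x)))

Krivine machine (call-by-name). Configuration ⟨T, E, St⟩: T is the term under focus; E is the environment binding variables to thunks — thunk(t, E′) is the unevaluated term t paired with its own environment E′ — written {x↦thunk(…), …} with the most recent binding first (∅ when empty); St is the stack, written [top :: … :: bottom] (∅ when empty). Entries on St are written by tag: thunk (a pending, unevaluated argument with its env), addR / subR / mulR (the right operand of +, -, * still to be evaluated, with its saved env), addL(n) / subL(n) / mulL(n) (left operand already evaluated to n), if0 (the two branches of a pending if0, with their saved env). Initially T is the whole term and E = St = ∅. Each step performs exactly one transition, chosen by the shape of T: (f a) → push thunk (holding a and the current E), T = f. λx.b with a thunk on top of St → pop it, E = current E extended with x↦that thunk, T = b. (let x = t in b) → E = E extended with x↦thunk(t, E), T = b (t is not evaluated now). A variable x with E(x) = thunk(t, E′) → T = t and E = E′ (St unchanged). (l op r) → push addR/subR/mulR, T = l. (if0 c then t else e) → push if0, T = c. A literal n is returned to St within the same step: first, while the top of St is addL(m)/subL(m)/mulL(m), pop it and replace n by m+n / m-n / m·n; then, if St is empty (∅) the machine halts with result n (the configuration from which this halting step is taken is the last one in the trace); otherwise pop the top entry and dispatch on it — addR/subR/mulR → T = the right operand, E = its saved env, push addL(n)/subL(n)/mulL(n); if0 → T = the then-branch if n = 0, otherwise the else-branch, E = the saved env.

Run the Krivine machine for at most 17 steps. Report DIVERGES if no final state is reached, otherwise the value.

Answer: DIVERGES (no final state within 17 steps)

Execution trace:
0. [T=((λx. (x x)) (λx. (x x))) | E=∅ | St=∅]
1. [T=(λx. (x x)) | E=∅ | St=[thunk]]
2. [T=(x x) | E={x↦thunk((λx. (x x)), ∅)} | St=∅]
3. [T=x | E={x↦thunk((λx. (x x)), ∅)} | St=[thunk]]
4. [T=(λx. (x x)) | E=∅ | St=[thunk]]
5. [T=(x x) | E={x↦thunk(x, {x↦thunk((λx. (x x)), ∅)})} | St=∅]
6. [T=x | E={x↦thunk(x, {x↦thunk((λx. (x x)), ∅)})} | St=[thunk]]
7. [T=x | E={x↦thunk((λx. (x x)), ∅)} | St=[thunk]]
8. [T=(λx. (x x)) | E=∅ | St=[thunk]]
9. [T=(x x) | E={x↦thunk(x, {x↦thunk(x, {x↦thunk((λx. (x x)), ∅)})})} | St=∅]
10. [T=x | E={x↦thunk(x, {x↦thunk(x, {x↦thunk((λx. (x x)), ∅)})})} | St=[thunk]]
11. [T=x | E={x↦thunk(x, {x↦thunk((λx. (x x)), ∅)})} | St=[thunk]]
12. [T=x | E={x↦thunk((λx. (x x)), ∅)} | St=[thunk]]
13. [T=(λx. (x x)) | E=∅ | St=[thunk]]
14. [T=(x x) | E={x↦thunk(x, {x↦thunk(x, {x↦thunk(x, {x↦thunk((λx. (x x)), ∅)})})})} | St=∅]
15. [T=x | E={x↦thunk(x, {x↦thunk(x, {x↦thunk(x, {x↦thunk((λx. (x x)), ∅)})})})} | St=[thunk]]
16. [T=x | E={x↦thunk(x, {x↦thunk(x, {x↦thunk((λx. (x x)), ∅)})})} | St=[thunk]]
17. [T=x | E={x↦thunk(x, {x↦thunk((λx. (x x)), ∅)})} | St=[thunk]]
→ 17 transitions taken and the configuration is still not final: no result within 17 steps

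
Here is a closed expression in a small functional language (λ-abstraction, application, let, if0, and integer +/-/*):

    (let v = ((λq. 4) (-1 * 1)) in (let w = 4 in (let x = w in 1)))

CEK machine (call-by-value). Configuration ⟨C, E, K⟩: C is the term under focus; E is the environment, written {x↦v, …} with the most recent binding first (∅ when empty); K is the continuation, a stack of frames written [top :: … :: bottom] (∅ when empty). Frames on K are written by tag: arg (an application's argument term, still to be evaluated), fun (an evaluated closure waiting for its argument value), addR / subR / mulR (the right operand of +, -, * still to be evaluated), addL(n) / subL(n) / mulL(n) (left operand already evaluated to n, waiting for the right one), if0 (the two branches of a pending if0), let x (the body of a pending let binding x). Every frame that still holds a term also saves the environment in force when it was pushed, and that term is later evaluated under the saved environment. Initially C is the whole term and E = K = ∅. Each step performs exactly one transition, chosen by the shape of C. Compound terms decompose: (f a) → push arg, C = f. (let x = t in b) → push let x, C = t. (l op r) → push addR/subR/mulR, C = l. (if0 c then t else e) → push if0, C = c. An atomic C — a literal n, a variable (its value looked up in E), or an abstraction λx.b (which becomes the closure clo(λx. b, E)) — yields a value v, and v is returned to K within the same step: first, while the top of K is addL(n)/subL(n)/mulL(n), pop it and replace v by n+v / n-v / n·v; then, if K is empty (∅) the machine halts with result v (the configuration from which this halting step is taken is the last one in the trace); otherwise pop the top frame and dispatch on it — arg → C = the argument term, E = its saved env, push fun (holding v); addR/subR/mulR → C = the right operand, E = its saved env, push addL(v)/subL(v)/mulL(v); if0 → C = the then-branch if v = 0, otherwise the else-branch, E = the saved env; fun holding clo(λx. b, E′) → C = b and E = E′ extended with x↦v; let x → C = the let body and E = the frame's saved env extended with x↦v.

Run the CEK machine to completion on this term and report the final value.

0. <C=(let v = ((λq. 4) (-1 * 1)) in (let w = 4 in (let x = w in 1))), E=∅, K=∅>
1. <C=((λq. 4) (-1 * 1)), E=∅, K=[let v]>
2. <C=(λq. 4), E=∅, K=[arg :: let v]>
3. <C=(-1 * 1), E=∅, K=[fun :: let v]>
4. <C=-1, E=∅, K=[mulR :: fun :: let v]>
5. <C=1, E=∅, K=[mulL(-1) :: fun :: let v]>
6. <C=4, E={q↦-1}, K=[let v]>
7. <C=(let w = 4 in (let x = w in 1)), E={v↦4}, K=∅>
8. <C=4, E={v↦4}, K=[let w]>
9. <C=(let x = w in 1), E={w↦4, v↦4}, K=∅>
10. <C=w, E={w↦4, v↦4}, K=[let x]>
11. <C=1, E={x↦4, w↦4, v↦4}, K=∅>
→ final value 1

Answer: 1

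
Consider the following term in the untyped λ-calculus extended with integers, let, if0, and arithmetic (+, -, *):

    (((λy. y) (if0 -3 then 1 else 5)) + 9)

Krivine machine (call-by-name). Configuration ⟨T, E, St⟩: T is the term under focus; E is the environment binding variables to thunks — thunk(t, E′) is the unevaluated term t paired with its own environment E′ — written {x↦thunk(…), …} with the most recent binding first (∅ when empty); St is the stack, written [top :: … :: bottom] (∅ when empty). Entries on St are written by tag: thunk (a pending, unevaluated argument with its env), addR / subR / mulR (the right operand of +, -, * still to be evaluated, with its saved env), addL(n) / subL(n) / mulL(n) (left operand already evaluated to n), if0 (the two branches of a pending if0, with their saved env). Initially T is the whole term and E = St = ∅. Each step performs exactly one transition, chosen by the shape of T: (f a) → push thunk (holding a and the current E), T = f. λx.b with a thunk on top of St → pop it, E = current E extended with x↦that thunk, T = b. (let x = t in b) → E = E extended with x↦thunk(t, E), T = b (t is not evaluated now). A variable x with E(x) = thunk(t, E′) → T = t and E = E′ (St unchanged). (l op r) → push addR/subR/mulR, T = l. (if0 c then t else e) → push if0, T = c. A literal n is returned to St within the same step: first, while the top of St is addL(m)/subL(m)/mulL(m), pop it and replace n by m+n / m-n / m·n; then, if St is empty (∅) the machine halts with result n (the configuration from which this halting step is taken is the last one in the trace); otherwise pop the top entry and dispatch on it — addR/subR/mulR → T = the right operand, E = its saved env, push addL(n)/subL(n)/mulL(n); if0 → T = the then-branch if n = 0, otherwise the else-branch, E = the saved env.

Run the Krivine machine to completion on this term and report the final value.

step 0: ⟨T=(((λy. y) (if0 -3 then 1 else 5)) + 9); E=∅; St=∅⟩
step 1: ⟨T=((λy. y) (if0 -3 then 1 else 5)); E=∅; St=[addR]⟩
step 2: ⟨T=(λy. y); E=∅; St=[thunk :: addR]⟩
step 3: ⟨T=y; E={y↦thunk((if0 -3 then 1 else 5), ∅)}; St=[addR]⟩
step 4: ⟨T=(if0 -3 then 1 else 5); E=∅; St=[addR]⟩
step 5: ⟨T=-3; E=∅; St=[if0 :: addR]⟩
step 6: ⟨T=5; E=∅; St=[addR]⟩
step 7: ⟨T=9; E=∅; St=[addL(5)]⟩
→ final value 14

Answer: 14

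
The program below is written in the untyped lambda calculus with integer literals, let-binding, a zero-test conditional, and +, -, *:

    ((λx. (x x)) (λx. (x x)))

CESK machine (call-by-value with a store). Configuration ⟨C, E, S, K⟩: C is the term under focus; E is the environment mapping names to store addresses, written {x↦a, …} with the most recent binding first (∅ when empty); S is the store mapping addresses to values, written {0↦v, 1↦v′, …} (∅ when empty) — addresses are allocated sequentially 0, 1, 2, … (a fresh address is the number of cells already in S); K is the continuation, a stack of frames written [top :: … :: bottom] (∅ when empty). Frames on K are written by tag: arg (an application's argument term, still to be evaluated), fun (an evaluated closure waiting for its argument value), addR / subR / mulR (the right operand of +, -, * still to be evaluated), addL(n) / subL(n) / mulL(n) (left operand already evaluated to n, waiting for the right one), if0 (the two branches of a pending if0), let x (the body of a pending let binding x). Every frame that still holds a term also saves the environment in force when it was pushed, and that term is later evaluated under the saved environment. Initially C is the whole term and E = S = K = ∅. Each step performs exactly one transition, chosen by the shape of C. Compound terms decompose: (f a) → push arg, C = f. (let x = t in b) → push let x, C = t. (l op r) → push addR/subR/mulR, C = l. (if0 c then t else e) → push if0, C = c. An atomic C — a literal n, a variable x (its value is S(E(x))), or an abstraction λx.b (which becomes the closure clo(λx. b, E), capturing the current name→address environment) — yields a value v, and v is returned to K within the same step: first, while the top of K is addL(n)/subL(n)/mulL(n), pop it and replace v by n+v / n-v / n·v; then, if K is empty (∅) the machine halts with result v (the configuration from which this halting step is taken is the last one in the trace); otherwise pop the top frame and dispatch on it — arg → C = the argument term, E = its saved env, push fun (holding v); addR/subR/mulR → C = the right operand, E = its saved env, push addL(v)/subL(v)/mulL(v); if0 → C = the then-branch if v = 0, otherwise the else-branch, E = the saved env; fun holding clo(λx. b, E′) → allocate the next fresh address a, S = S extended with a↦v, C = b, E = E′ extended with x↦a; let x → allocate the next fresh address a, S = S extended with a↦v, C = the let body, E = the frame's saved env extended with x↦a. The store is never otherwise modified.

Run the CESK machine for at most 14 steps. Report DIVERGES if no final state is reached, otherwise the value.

Answer: DIVERGES (no final state within 14 steps)

Derivation:
step 0: [C=((λx. (x x)) (λx. (x x))) | E=∅ | S=∅ | K=∅]
step 1: [C=(λx. (x x)) | E=∅ | S=∅ | K=[arg]]
step 2: [C=(λx. (x x)) | E=∅ | S=∅ | K=[fun]]
step 3: [C=(x x) | E={x↦0} | S={0↦clo(λx. (x x), ∅)} | K=∅]
step 4: [C=x | E={x↦0} | S={0↦clo(λx. (x x), ∅)} | K=[arg]]
step 5: [C=x | E={x↦0} | S={0↦clo(λx. (x x), ∅)} | K=[fun]]
step 6: [C=(x x) | E={x↦1} | S={0↦clo(λx. (x x), ∅), 1↦clo(λx. (x x), ∅)} | K=∅]
step 7: [C=x | E={x↦1} | S={0↦clo(λx. (x x), ∅), 1↦clo(λx. (x x), ∅)} | K=[arg]]
step 8: [C=x | E={x↦1} | S={0↦clo(λx. (x x), ∅), 1↦clo(λx. (x x), ∅)} | K=[fun]]
step 9: [C=(x x) | E={x↦2} | S={0↦clo(λx. (x x), ∅), 1↦clo(λx. (x x), ∅), 2↦clo(λx. (x x), ∅)} | K=∅]
step 10: [C=x | E={x↦2} | S={0↦clo(λx. (x x), ∅), 1↦clo(λx. (x x), ∅), 2↦clo(λx. (x x), ∅)} | K=[arg]]
step 11: [C=x | E={x↦2} | S={0↦clo(λx. (x x), ∅), 1↦clo(λx. (x x), ∅), 2↦clo(λx. (x x), ∅)} | K=[fun]]
step 12: [C=(x x) | E={x↦3} | S={0↦clo(λx. (x x), ∅), 1↦clo(λx. (x x), ∅), 2↦clo(λx. (x x), ∅), 3↦clo(λx. (x x), ∅)} | K=∅]
step 13: [C=x | E={x↦3} | S={0↦clo(λx. (x x), ∅), 1↦clo(λx. (x x), ∅), 2↦clo(λx. (x x), ∅), 3↦clo(λx. (x x), ∅)} | K=[arg]]
step 14: [C=x | E={x↦3} | S={0↦clo(λx. (x x), ∅), 1↦clo(λx. (x x), ∅), 2↦clo(λx. (x x), ∅), 3↦clo(λx. (x x), ∅)} | K=[fun]]
→ 14 transitions taken and the configuration is still not final: no result within 14 steps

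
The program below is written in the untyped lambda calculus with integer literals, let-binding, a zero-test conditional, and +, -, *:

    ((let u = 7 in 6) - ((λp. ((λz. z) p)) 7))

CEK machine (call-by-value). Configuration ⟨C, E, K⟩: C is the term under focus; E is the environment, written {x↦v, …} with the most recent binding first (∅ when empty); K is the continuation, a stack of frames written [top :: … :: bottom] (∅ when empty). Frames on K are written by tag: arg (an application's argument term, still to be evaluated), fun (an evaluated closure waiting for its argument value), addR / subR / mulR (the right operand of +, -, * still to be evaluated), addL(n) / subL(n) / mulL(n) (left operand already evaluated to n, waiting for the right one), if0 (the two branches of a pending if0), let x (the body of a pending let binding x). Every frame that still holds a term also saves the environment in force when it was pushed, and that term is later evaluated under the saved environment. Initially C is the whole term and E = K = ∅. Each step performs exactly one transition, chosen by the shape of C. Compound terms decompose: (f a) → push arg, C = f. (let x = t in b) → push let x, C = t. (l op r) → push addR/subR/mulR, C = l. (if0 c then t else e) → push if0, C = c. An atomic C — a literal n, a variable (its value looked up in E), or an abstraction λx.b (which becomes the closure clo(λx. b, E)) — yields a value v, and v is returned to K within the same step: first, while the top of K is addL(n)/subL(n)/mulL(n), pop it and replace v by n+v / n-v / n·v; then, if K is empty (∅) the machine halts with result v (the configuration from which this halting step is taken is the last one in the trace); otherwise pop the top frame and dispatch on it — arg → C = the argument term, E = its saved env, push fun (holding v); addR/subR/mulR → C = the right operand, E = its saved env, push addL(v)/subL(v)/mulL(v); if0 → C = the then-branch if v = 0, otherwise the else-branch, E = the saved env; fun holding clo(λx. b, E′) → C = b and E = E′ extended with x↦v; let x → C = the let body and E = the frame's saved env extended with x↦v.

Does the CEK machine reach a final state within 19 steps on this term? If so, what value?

t=0: [C=((let u = 7 in 6) - ((λp. ((λz. z) p)) 7)) | E=∅ | K=∅]
t=1: [C=(let u = 7 in 6) | E=∅ | K=[subR]]
t=2: [C=7 | E=∅ | K=[let u :: subR]]
t=3: [C=6 | E={u↦7} | K=[subR]]
t=4: [C=((λp. ((λz. z) p)) 7) | E=∅ | K=[subL(6)]]
t=5: [C=(λp. ((λz. z) p)) | E=∅ | K=[arg :: subL(6)]]
t=6: [C=7 | E=∅ | K=[fun :: subL(6)]]
t=7: [C=((λz. z) p) | E={p↦7} | K=[subL(6)]]
t=8: [C=(λz. z) | E={p↦7} | K=[arg :: subL(6)]]
t=9: [C=p | E={p↦7} | K=[fun :: subL(6)]]
t=10: [C=z | E={z↦7, p↦7} | K=[subL(6)]]
→ final value -1

Answer: -1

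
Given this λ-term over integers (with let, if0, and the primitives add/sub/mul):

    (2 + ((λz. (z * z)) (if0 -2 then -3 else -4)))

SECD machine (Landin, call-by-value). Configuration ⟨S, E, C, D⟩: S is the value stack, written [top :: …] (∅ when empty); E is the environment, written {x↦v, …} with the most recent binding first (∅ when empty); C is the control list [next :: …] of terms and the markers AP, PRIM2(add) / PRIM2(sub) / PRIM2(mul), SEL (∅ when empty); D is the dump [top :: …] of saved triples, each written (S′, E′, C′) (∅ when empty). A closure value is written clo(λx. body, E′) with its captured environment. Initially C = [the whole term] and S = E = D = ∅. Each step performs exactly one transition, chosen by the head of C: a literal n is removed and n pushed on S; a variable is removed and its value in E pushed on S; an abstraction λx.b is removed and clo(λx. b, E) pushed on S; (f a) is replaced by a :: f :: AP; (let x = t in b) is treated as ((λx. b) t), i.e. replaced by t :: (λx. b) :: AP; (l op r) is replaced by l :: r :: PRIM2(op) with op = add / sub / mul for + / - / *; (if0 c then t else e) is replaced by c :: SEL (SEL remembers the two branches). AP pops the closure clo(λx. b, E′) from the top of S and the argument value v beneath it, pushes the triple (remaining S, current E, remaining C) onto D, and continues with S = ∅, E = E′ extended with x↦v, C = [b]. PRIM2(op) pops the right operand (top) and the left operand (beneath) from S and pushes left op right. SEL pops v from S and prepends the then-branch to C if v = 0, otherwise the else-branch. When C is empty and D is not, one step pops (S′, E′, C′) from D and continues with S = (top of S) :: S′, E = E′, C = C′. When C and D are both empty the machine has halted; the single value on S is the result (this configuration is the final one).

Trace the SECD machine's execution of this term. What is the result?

Answer: 18

Machine steps:
0. [S=∅ | E=∅ | C=[(2 + ((λz. (z * z)) (if0 -2 then -3 else -4)))] | D=∅]
1. [S=∅ | E=∅ | C=[2 :: ((λz. (z * z)) (if0 -2 then -3 else -4)) :: PRIM2(add)] | D=∅]
2. [S=[2] | E=∅ | C=[((λz. (z * z)) (if0 -2 then -3 else -4)) :: PRIM2(add)] | D=∅]
3. [S=[2] | E=∅ | C=[(if0 -2 then -3 else -4) :: (λz. (z * z)) :: AP :: PRIM2(add)] | D=∅]
4. [S=[2] | E=∅ | C=[-2 :: SEL :: (λz. (z * z)) :: AP :: PRIM2(add)] | D=∅]
5. [S=[-2 :: 2] | E=∅ | C=[SEL :: (λz. (z * z)) :: AP :: PRIM2(add)] | D=∅]
6. [S=[2] | E=∅ | C=[-4 :: (λz. (z * z)) :: AP :: PRIM2(add)] | D=∅]
7. [S=[-4 :: 2] | E=∅ | C=[(λz. (z * z)) :: AP :: PRIM2(add)] | D=∅]
8. [S=[clo(λz. (z * z), ∅) :: -4 :: 2] | E=∅ | C=[AP :: PRIM2(add)] | D=∅]
9. [S=∅ | E={z↦-4} | C=[(z * z)] | D=[([2], ∅, [PRIM2(add)])]]
10. [S=∅ | E={z↦-4} | C=[z :: z :: PRIM2(mul)] | D=[([2], ∅, [PRIM2(add)])]]
11. [S=[-4] | E={z↦-4} | C=[z :: PRIM2(mul)] | D=[([2], ∅, [PRIM2(add)])]]
12. [S=[-4 :: -4] | E={z↦-4} | C=[PRIM2(mul)] | D=[([2], ∅, [PRIM2(add)])]]
13. [S=[16] | E={z↦-4} | C=∅ | D=[([2], ∅, [PRIM2(add)])]]
14. [S=[16 :: 2] | E=∅ | C=[PRIM2(add)] | D=∅]
15. [S=[18] | E=∅ | C=∅ | D=∅]
→ final value 18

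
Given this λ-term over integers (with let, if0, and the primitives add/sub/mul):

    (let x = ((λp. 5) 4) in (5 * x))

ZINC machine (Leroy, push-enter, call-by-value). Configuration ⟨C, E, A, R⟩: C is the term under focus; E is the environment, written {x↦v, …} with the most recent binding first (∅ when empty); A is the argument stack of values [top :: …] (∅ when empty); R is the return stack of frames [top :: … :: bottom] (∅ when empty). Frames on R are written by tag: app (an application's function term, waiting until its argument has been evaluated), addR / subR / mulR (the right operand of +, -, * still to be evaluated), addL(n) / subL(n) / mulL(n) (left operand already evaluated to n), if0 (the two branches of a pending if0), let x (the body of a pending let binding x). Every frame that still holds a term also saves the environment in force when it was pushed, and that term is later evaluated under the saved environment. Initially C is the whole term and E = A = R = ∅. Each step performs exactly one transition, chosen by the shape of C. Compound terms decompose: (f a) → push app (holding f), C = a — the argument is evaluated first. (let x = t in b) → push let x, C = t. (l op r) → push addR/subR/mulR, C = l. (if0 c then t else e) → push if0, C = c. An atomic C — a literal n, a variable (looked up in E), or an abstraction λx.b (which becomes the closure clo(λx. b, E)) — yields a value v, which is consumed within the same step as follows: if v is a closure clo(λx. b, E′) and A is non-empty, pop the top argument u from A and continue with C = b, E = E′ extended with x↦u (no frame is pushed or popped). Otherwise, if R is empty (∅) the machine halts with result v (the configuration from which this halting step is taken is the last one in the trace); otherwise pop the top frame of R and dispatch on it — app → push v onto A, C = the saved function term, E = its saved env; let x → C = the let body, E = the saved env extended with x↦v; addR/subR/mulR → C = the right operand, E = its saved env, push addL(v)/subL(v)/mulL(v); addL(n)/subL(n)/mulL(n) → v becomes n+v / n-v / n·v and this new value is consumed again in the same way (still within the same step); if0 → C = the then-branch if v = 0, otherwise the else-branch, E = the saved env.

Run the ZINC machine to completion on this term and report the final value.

step 0: [C=(let x = ((λp. 5) 4) in (5 * x)) | E=∅ | A=∅ | R=∅]
step 1: [C=((λp. 5) 4) | E=∅ | A=∅ | R=[let x]]
step 2: [C=4 | E=∅ | A=∅ | R=[app :: let x]]
step 3: [C=(λp. 5) | E=∅ | A=[4] | R=[let x]]
step 4: [C=5 | E={p↦4} | A=∅ | R=[let x]]
step 5: [C=(5 * x) | E={x↦5} | A=∅ | R=∅]
step 6: [C=5 | E={x↦5} | A=∅ | R=[mulR]]
step 7: [C=x | E={x↦5} | A=∅ | R=[mulL(5)]]
→ final value 25

Answer: 25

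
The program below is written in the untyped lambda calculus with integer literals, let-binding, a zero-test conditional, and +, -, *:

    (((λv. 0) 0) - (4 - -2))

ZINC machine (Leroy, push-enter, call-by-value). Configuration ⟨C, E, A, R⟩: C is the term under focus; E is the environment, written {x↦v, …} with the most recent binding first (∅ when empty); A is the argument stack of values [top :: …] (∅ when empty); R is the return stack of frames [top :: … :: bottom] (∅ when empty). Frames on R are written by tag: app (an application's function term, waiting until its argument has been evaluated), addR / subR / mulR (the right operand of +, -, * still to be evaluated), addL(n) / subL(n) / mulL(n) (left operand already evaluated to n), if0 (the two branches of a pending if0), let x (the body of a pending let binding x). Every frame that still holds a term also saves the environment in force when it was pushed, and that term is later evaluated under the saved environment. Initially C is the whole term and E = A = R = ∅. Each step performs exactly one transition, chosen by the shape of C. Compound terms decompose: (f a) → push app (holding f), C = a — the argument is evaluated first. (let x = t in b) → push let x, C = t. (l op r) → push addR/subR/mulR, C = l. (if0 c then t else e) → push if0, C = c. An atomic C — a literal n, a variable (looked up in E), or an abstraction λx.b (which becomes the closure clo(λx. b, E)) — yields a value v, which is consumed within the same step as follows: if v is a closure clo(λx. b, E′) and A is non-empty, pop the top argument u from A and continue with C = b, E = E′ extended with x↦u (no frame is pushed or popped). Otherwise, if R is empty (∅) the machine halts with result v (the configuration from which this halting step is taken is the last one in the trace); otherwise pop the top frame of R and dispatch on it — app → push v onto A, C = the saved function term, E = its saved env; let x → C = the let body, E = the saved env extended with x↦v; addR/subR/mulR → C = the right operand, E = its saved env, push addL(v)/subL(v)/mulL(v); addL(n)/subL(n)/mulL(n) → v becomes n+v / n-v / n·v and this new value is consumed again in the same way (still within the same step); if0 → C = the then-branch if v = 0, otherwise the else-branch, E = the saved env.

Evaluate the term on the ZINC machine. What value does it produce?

Answer: -6

Machine steps:
0. <C=(((λv. 0) 0) - (4 - -2)), E=∅, A=∅, R=∅>
1. <C=((λv. 0) 0), E=∅, A=∅, R=[subR]>
2. <C=0, E=∅, A=∅, R=[app :: subR]>
3. <C=(λv. 0), E=∅, A=[0], R=[subR]>
4. <C=0, E={v↦0}, A=∅, R=[subR]>
5. <C=(4 - -2), E=∅, A=∅, R=[subL(0)]>
6. <C=4, E=∅, A=∅, R=[subR :: subL(0)]>
7. <C=-2, E=∅, A=∅, R=[subL(4) :: subL(0)]>
→ final value -6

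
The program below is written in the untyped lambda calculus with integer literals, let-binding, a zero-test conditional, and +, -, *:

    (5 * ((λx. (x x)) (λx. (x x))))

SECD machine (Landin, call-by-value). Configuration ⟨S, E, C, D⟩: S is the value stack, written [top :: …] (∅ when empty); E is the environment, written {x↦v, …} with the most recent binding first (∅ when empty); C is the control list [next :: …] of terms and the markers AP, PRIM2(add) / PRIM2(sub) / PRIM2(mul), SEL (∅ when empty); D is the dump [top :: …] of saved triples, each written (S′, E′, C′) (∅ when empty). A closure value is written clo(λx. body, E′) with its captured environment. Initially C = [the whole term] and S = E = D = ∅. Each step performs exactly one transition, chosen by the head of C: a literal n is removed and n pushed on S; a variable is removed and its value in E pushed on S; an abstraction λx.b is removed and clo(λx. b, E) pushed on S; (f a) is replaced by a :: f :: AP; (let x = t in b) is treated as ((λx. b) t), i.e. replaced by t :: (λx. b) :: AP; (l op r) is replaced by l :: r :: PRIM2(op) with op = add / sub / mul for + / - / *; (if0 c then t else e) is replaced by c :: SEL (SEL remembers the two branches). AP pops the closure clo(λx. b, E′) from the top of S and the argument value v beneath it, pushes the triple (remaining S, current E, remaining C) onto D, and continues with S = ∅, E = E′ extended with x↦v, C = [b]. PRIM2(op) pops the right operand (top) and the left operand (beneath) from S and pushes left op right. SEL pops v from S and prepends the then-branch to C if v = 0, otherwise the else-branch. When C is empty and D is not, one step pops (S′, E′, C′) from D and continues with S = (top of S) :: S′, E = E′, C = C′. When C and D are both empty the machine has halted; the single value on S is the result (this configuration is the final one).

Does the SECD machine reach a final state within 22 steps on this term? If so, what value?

t=0: ⟨S=∅; E=∅; C=[(5 * ((λx. (x x)) (λx. (x x))))]; D=∅⟩
t=1: ⟨S=∅; E=∅; C=[5 :: ((λx. (x x)) (λx. (x x))) :: PRIM2(mul)]; D=∅⟩
t=2: ⟨S=[5]; E=∅; C=[((λx. (x x)) (λx. (x x))) :: PRIM2(mul)]; D=∅⟩
t=3: ⟨S=[5]; E=∅; C=[(λx. (x x)) :: (λx. (x x)) :: AP :: PRIM2(mul)]; D=∅⟩
t=4: ⟨S=[clo(λx. (x x), ∅) :: 5]; E=∅; C=[(λx. (x x)) :: AP :: PRIM2(mul)]; D=∅⟩
t=5: ⟨S=[clo(λx. (x x), ∅) :: clo(λx. (x x), ∅) :: 5]; E=∅; C=[AP :: PRIM2(mul)]; D=∅⟩
t=6: ⟨S=∅; E={x↦clo(λx. (x x), ∅)}; C=[(x x)]; D=[([5], ∅, [PRIM2(mul)])]⟩
t=7: ⟨S=∅; E={x↦clo(λx. (x x), ∅)}; C=[x :: x :: AP]; D=[([5], ∅, [PRIM2(mul)])]⟩
t=8: ⟨S=[clo(λx. (x x), ∅)]; E={x↦clo(λx. (x x), ∅)}; C=[x :: AP]; D=[([5], ∅, [PRIM2(mul)])]⟩
t=9: ⟨S=[clo(λx. (x x), ∅) :: clo(λx. (x x), ∅)]; E={x↦clo(λx. (x x), ∅)}; C=[AP]; D=[([5], ∅, [PRIM2(mul)])]⟩
t=10: ⟨S=∅; E={x↦clo(λx. (x x), ∅)}; C=[(x x)]; D=[(∅, {x↦clo(λx. (x x), ∅)}, ∅) :: ([5], ∅, [PRIM2(mul)])]⟩
t=11: ⟨S=∅; E={x↦clo(λx. (x x), ∅)}; C=[x :: x :: AP]; D=[(∅, {x↦clo(λx. (x x), ∅)}, ∅) :: ([5], ∅, [PRIM2(mul)])]⟩
t=12: ⟨S=[clo(λx. (x x), ∅)]; E={x↦clo(λx. (x x), ∅)}; C=[x :: AP]; D=[(∅, {x↦clo(λx. (x x), ∅)}, ∅) :: ([5], ∅, [PRIM2(mul)])]⟩
t=13: ⟨S=[clo(λx. (x x), ∅) :: clo(λx. (x x), ∅)]; E={x↦clo(λx. (x x), ∅)}; C=[AP]; D=[(∅, {x↦clo(λx. (x x), ∅)}, ∅) :: ([5], ∅, [PRIM2(mul)])]⟩
t=14: ⟨S=∅; E={x↦clo(λx. (x x), ∅)}; C=[(x x)]; D=[(∅, {x↦clo(λx. (x x), ∅)}, ∅) :: (∅, {x↦clo(λx. (x x), ∅)}, ∅) :: ([5], ∅, [PRIM2(mul)])]⟩
t=15: ⟨S=∅; E={x↦clo(λx. (x x), ∅)}; C=[x :: x :: AP]; D=[(∅, {x↦clo(λx. (x x), ∅)}, ∅) :: (∅, {x↦clo(λx. (x x), ∅)}, ∅) :: ([5], ∅, [PRIM2(mul)])]⟩
t=16: ⟨S=[clo(λx. (x x), ∅)]; E={x↦clo(λx. (x x), ∅)}; C=[x :: AP]; D=[(∅, {x↦clo(λx. (x x), ∅)}, ∅) :: (∅, {x↦clo(λx. (x x), ∅)}, ∅) :: ([5], ∅, [PRIM2(mul)])]⟩
t=17: ⟨S=[clo(λx. (x x), ∅) :: clo(λx. (x x), ∅)]; E={x↦clo(λx. (x x), ∅)}; C=[AP]; D=[(∅, {x↦clo(λx. (x x), ∅)}, ∅) :: (∅, {x↦clo(λx. (x x), ∅)}, ∅) :: ([5], ∅, [PRIM2(mul)])]⟩
t=18: ⟨S=∅; E={x↦clo(λx. (x x), ∅)}; C=[(x x)]; D=[(∅, {x↦clo(λx. (x x), ∅)}, ∅) :: (∅, {x↦clo(λx. (x x), ∅)}, ∅) :: (∅, {x↦clo(λx. (x x), ∅)}, ∅) :: ([5], ∅, [PRIM2(mul)])]⟩
t=19: ⟨S=∅; E={x↦clo(λx. (x x), ∅)}; C=[x :: x :: AP]; D=[(∅, {x↦clo(λx. (x x), ∅)}, ∅) :: (∅, {x↦clo(λx. (x x), ∅)}, ∅) :: (∅, {x↦clo(λx. (x x), ∅)}, ∅) :: ([5], ∅, [PRIM2(mul)])]⟩
t=20: ⟨S=[clo(λx. (x x), ∅)]; E={x↦clo(λx. (x x), ∅)}; C=[x :: AP]; D=[(∅, {x↦clo(λx. (x x), ∅)}, ∅) :: (∅, {x↦clo(λx. (x x), ∅)}, ∅) :: (∅, {x↦clo(λx. (x x), ∅)}, ∅) :: ([5], ∅, [PRIM2(mul)])]⟩
t=21: ⟨S=[clo(λx. (x x), ∅) :: clo(λx. (x x), ∅)]; E={x↦clo(λx. (x x), ∅)}; C=[AP]; D=[(∅, {x↦clo(λx. (x x), ∅)}, ∅) :: (∅, {x↦clo(λx. (x x), ∅)}, ∅) :: (∅, {x↦clo(λx. (x x), ∅)}, ∅) :: ([5], ∅, [PRIM2(mul)])]⟩
t=22: ⟨S=∅; E={x↦clo(λx. (x x), ∅)}; C=[(x x)]; D=[(∅, {x↦clo(λx. (x x), ∅)}, ∅) :: (∅, {x↦clo(λx. (x x), ∅)}, ∅) :: (∅, {x↦clo(λx. (x x), ∅)}, ∅) :: (∅, {x↦clo(λx. (x x), ∅)}, ∅) :: ([5], ∅, [PRIM2(mul)])]⟩
→ 22 transitions taken and the configuration is still not final: no result within 22 steps

Answer: DIVERGES (no final state within 22 steps)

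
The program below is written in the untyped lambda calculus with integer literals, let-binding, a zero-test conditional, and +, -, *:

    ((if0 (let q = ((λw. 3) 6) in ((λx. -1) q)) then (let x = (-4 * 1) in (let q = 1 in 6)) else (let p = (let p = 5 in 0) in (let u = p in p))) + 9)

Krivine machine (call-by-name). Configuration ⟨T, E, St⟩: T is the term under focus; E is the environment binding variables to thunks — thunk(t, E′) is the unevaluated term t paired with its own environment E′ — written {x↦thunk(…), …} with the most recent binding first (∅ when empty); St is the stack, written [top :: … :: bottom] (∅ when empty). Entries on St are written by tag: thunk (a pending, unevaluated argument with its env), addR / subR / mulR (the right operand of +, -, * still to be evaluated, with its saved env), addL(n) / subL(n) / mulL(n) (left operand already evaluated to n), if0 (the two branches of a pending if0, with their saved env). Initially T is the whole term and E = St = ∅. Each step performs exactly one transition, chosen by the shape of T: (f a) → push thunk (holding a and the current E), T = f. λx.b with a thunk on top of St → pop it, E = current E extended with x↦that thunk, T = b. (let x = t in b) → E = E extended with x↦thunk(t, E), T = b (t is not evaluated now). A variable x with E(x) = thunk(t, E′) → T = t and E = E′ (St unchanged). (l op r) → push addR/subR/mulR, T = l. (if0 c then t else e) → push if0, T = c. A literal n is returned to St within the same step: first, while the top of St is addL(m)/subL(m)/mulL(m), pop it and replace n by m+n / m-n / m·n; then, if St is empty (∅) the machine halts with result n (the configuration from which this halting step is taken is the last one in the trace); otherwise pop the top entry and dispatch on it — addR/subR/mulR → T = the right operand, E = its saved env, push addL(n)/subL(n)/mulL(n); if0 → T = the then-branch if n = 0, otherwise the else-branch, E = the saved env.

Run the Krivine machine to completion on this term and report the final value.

[0] [T=((if0 (let q = ((λw. 3) 6) in ((λx. -1) q)) then (let x = (-4 * 1) in (let q = 1 in 6)) else (let p = (let p = 5 in 0) in (let u = p in p))) + 9) | E=∅ | St=∅]
[1] [T=(if0 (let q = ((λw. 3) 6) in ((λx. -1) q)) then (let x = (-4 * 1) in (let q = 1 in 6)) else (let p = (let p = 5 in 0) in (let u = p in p))) | E=∅ | St=[addR]]
[2] [T=(let q = ((λw. 3) 6) in ((λx. -1) q)) | E=∅ | St=[if0 :: addR]]
[3] [T=((λx. -1) q) | E={q↦thunk(((λw. 3) 6), ∅)} | St=[if0 :: addR]]
[4] [T=(λx. -1) | E={q↦thunk(((λw. 3) 6), ∅)} | St=[thunk :: if0 :: addR]]
[5] [T=-1 | E={x↦thunk(q, {q↦thunk(((λw. 3) 6), ∅)}), q↦thunk(((λw. 3) 6), ∅)} | St=[if0 :: addR]]
[6] [T=(let p = (let p = 5 in 0) in (let u = p in p)) | E=∅ | St=[addR]]
[7] [T=(let u = p in p) | E={p↦thunk((let p = 5 in 0), ∅)} | St=[addR]]
[8] [T=p | E={u↦thunk(p, {p↦thunk((let p = 5 in 0), ∅)}), p↦thunk((let p = 5 in 0), ∅)} | St=[addR]]
[9] [T=(let p = 5 in 0) | E=∅ | St=[addR]]
[10] [T=0 | E={p↦thunk(5, ∅)} | St=[addR]]
[11] [T=9 | E=∅ | St=[addL(0)]]
→ final value 9

Answer: 9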